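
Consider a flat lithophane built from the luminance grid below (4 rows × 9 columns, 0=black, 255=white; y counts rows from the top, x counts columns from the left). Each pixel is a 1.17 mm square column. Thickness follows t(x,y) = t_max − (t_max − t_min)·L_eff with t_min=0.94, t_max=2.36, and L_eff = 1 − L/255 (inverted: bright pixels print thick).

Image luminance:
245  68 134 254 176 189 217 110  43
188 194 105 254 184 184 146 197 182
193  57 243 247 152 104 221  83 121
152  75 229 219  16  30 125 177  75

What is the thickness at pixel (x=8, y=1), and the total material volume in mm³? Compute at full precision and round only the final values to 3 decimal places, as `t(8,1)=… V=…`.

span = t_max - t_min = 2.36 - 0.94 = 1.420
L(8,1) = 182, L_eff = 1 - 182/255 = 0.286275 (inverted)
t(8,1) = 2.36 - 1.420·0.286275 = 1.953
Σt over all 4·9 pixels = 276093/4250 ≈ 64.9630588
V = pitch²·Σt = 1.17²·276093/4250 = 88.928

t(8,1)=1.953 V=88.928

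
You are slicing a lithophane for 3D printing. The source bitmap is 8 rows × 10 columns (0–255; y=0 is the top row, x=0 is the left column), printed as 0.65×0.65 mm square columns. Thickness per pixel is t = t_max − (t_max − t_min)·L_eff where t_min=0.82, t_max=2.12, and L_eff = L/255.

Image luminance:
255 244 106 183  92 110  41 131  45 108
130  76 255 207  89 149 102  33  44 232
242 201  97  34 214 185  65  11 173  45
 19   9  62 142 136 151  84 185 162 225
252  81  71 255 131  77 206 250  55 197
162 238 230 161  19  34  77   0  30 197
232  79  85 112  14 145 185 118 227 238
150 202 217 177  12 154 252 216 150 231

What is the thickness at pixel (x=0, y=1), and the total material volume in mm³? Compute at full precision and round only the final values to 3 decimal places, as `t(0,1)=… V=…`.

span = t_max - t_min = 2.12 - 0.82 = 1.300
L(0,1) = 130, L_eff = 130/255 = 0.509804
t(0,1) = 2.12 - 1.300·0.509804 = 1.457
Σt over all 8·10 pixels = 289571/2550 ≈ 113.5572549
V = pitch²·Σt = 0.65²·289571/2550 = 47.978

t(0,1)=1.457 V=47.978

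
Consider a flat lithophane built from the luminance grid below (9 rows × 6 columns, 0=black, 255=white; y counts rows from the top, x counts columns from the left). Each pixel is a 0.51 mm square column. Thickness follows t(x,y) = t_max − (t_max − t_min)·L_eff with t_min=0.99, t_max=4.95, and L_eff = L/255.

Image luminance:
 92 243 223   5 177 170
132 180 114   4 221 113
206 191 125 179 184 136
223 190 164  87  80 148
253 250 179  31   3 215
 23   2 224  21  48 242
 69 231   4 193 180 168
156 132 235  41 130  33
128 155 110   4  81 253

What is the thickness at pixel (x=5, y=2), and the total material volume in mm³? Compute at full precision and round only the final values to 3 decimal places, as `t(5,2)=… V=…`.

span = t_max - t_min = 4.95 - 0.99 = 3.960
L(5,2) = 136, L_eff = 136/255 = 0.533333
t(5,2) = 4.95 - 3.960·0.533333 = 2.838
Σt over all 9·6 pixels = 648879/4250 ≈ 152.6774118
V = pitch²·Σt = 0.51²·648879/4250 = 39.711

t(5,2)=2.838 V=39.711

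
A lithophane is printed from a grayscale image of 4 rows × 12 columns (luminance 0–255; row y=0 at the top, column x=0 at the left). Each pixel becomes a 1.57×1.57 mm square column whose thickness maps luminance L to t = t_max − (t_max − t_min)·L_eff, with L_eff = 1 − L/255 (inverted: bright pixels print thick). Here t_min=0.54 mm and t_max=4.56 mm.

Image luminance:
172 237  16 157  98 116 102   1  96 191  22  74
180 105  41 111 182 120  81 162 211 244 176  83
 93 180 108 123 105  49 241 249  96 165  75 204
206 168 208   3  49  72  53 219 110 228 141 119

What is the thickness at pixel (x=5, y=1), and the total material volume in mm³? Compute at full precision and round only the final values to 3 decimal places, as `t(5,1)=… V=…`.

t(5,1)=2.432 V=306.444

span = t_max - t_min = 4.56 - 0.54 = 4.020
L(5,1) = 120, L_eff = 1 - 120/255 = 0.529412 (inverted)
t(5,1) = 4.56 - 4.020·0.529412 = 2.432
Σt over all 4·12 pixels = 264187/2125 ≈ 124.3232941
V = pitch²·Σt = 1.57²·264187/2125 = 306.444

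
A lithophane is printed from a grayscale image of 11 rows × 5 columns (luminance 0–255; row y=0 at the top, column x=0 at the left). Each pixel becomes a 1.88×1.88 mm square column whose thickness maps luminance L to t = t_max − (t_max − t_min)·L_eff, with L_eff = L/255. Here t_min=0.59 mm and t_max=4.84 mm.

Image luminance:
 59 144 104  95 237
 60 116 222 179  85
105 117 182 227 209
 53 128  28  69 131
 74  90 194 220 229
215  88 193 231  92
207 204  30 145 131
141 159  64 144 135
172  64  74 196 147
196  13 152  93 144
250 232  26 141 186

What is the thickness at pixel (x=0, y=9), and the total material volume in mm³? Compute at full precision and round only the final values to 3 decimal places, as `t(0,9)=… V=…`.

span = t_max - t_min = 4.84 - 0.59 = 4.250
L(0,9) = 196, L_eff = 196/255 = 0.768627
t(0,9) = 4.84 - 4.250·0.768627 = 1.573
Σt over all 11·5 pixels = 835/6 ≈ 139.1666667
V = pitch²·Σt = 1.88²·835/6 = 491.871

t(0,9)=1.573 V=491.871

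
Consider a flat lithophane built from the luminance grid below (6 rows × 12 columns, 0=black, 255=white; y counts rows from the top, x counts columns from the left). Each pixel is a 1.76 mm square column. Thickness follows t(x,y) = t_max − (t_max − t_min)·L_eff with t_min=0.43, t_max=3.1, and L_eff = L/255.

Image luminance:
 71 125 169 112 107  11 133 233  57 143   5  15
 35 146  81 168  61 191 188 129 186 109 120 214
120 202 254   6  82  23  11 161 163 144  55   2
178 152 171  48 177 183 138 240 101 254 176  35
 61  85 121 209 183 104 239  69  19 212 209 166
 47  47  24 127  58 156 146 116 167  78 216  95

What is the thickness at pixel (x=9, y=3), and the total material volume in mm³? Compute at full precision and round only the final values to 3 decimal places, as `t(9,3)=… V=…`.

t(9,3)=0.440 V=404.703

span = t_max - t_min = 3.1 - 0.43 = 2.670
L(9,3) = 254, L_eff = 254/255 = 0.996078
t(9,3) = 3.1 - 2.670·0.996078 = 0.440
Σt over all 6·12 pixels = 1110529/8500 ≈ 130.6504706
V = pitch²·Σt = 1.76²·1110529/8500 = 404.703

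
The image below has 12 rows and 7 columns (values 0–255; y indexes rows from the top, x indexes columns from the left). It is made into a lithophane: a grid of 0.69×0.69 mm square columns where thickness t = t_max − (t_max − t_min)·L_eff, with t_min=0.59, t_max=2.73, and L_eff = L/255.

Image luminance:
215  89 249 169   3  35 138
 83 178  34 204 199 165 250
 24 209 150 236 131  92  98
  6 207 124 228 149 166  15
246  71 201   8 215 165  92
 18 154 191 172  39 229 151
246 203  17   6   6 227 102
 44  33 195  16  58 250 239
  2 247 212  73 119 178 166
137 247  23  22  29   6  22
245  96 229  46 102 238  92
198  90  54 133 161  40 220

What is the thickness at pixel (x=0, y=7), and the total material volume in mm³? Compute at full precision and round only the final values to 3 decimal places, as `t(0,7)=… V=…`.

t(0,7)=2.361 V=65.760

span = t_max - t_min = 2.73 - 0.59 = 2.140
L(0,7) = 44, L_eff = 44/255 = 0.172549
t(0,7) = 2.73 - 2.140·0.172549 = 2.361
Σt over all 12·7 pixels = 1761061/12750 ≈ 138.1224314
V = pitch²·Σt = 0.69²·1761061/12750 = 65.760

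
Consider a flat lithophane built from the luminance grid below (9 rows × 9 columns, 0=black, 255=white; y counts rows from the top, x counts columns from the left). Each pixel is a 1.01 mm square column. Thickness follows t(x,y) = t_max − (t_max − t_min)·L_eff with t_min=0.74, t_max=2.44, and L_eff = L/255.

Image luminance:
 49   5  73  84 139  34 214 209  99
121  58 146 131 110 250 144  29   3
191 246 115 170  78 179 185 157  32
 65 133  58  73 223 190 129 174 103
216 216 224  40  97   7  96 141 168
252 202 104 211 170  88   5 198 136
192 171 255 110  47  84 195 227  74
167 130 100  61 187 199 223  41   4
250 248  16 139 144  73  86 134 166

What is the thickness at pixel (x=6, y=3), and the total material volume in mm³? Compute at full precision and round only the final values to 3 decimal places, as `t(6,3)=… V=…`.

span = t_max - t_min = 2.44 - 0.74 = 1.700
L(6,3) = 129, L_eff = 129/255 = 0.505882
t(6,3) = 2.44 - 1.700·0.505882 = 1.580
Σt over all 9·9 pixels = 18953/150 ≈ 126.3533333
V = pitch²·Σt = 1.01²·18953/150 = 128.893

t(6,3)=1.580 V=128.893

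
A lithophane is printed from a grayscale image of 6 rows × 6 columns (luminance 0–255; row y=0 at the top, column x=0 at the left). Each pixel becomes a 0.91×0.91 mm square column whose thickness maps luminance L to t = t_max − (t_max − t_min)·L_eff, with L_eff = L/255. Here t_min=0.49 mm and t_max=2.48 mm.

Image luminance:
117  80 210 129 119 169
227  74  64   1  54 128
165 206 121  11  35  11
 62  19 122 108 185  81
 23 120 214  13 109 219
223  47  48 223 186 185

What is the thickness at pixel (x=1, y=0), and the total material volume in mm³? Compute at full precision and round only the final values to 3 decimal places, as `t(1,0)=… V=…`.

span = t_max - t_min = 2.48 - 0.49 = 1.990
L(1,0) = 80, L_eff = 80/255 = 0.313725
t(1,0) = 2.48 - 1.990·0.313725 = 1.856
Σt over all 6·6 pixels = 364787/6375 ≈ 57.2214902
V = pitch²·Σt = 0.91²·364787/6375 = 47.385

t(1,0)=1.856 V=47.385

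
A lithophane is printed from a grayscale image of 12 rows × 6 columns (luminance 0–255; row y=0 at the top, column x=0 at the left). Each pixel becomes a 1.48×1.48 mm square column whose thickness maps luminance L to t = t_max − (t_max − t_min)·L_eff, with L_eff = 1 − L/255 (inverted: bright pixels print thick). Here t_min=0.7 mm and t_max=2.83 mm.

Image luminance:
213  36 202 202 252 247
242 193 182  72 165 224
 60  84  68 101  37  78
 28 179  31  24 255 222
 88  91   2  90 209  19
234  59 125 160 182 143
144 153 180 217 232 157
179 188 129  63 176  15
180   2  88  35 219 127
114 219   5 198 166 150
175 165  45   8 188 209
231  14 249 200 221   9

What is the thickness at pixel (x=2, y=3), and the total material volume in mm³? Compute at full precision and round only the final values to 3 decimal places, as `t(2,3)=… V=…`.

span = t_max - t_min = 2.83 - 0.7 = 2.130
L(2,3) = 31, L_eff = 1 - 31/255 = 0.878431 (inverted)
t(2,3) = 2.83 - 2.130·0.878431 = 0.959
Σt over all 12·6 pixels = 1127679/8500 ≈ 132.6681176
V = pitch²·Σt = 1.48²·1127679/8500 = 290.596

t(2,3)=0.959 V=290.596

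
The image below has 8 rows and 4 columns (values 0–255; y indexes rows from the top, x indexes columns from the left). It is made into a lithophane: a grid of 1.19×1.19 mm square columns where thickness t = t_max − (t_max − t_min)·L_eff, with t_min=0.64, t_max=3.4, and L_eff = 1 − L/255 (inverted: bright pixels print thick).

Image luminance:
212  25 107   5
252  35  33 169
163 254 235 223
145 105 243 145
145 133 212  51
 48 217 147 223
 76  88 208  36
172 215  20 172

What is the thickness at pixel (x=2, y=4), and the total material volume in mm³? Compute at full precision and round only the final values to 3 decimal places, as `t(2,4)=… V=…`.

span = t_max - t_min = 3.4 - 0.64 = 2.760
L(2,4) = 212, L_eff = 1 - 212/255 = 0.168627 (inverted)
t(2,4) = 3.4 - 2.760·0.168627 = 2.935
Σt over all 8·4 pixels = 147342/2125 ≈ 69.3374118
V = pitch²·Σt = 1.19²·147342/2125 = 98.189

t(2,4)=2.935 V=98.189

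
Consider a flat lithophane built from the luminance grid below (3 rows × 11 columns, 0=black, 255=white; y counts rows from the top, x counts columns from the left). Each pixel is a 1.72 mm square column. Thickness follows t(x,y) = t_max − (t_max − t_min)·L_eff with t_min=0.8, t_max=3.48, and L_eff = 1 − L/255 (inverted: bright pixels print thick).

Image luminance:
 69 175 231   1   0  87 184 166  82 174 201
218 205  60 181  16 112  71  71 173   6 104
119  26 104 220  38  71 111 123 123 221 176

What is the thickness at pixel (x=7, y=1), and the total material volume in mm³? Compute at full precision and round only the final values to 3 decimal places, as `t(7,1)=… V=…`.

span = t_max - t_min = 3.48 - 0.8 = 2.680
L(7,1) = 71, L_eff = 1 - 71/255 = 0.721569 (inverted)
t(7,1) = 3.48 - 2.680·0.721569 = 1.546
Σt over all 3·11 pixels = 430873/6375 ≈ 67.5879216
V = pitch²·Σt = 1.72²·430873/6375 = 199.952

t(7,1)=1.546 V=199.952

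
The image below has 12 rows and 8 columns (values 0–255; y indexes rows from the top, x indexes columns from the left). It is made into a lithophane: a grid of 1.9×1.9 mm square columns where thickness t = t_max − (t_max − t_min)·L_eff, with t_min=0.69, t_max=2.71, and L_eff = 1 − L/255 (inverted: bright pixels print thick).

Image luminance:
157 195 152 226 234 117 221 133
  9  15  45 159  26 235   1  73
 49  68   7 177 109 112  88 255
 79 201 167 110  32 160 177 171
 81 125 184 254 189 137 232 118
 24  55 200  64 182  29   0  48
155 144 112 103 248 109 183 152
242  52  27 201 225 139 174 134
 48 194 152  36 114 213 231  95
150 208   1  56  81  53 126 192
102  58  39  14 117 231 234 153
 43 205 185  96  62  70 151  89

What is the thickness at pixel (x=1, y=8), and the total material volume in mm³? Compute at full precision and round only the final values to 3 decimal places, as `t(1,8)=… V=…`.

t(1,8)=2.227 V=584.605

span = t_max - t_min = 2.71 - 0.69 = 2.020
L(1,8) = 194, L_eff = 1 - 194/255 = 0.239216 (inverted)
t(1,8) = 2.71 - 2.020·0.239216 = 2.227
Σt over all 12·8 pixels = 688247/4250 ≈ 161.9404706
V = pitch²·Σt = 1.9²·688247/4250 = 584.605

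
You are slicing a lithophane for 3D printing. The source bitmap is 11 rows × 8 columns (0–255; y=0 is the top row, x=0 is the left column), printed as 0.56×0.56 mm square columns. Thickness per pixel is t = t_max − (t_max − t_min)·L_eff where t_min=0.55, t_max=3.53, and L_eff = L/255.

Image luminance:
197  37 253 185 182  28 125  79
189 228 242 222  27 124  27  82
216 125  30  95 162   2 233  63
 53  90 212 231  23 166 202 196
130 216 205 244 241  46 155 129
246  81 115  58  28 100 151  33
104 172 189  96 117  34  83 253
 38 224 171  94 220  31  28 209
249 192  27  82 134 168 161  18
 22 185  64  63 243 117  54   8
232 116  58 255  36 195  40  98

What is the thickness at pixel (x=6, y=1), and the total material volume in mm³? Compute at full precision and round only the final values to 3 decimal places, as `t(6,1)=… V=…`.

t(6,1)=3.214 V=55.696

span = t_max - t_min = 3.53 - 0.55 = 2.980
L(6,1) = 27, L_eff = 27/255 = 0.105882
t(6,1) = 3.53 - 2.980·0.105882 = 3.214
Σt over all 11·8 pixels = 1132222/6375 ≈ 177.6034510
V = pitch²·Σt = 0.56²·1132222/6375 = 55.696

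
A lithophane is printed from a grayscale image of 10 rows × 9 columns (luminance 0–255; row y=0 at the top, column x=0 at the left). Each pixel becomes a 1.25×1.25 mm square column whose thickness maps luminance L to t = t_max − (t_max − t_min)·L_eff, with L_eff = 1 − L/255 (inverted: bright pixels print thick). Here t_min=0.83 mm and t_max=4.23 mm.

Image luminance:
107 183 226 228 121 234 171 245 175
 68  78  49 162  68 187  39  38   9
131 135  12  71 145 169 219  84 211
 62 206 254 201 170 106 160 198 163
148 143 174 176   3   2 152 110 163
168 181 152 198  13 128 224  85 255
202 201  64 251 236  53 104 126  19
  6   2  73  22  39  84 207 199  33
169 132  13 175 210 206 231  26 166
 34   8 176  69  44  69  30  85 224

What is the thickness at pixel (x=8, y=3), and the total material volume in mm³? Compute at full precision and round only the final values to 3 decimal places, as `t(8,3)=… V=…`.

t(8,3)=3.003 V=357.302

span = t_max - t_min = 4.23 - 0.83 = 3.400
L(8,3) = 163, L_eff = 1 - 163/255 = 0.360784 (inverted)
t(8,3) = 4.23 - 3.400·0.360784 = 3.003
Σt over all 10·9 pixels = 34301/150 ≈ 228.6733333
V = pitch²·Σt = 1.25²·34301/150 = 357.302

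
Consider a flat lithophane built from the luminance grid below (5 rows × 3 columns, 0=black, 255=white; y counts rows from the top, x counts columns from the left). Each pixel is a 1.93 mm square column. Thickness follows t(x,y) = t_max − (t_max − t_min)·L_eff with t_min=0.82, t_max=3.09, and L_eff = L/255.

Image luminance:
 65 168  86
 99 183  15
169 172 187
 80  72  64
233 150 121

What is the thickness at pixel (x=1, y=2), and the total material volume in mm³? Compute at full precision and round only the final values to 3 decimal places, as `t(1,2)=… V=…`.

span = t_max - t_min = 3.09 - 0.82 = 2.270
L(1,2) = 172, L_eff = 172/255 = 0.674510
t(1,2) = 3.09 - 2.270·0.674510 = 1.559
Σt over all 5·3 pixels = 758797/25500 ≈ 29.7567451
V = pitch²·Σt = 1.93²·758797/25500 = 110.841

t(1,2)=1.559 V=110.841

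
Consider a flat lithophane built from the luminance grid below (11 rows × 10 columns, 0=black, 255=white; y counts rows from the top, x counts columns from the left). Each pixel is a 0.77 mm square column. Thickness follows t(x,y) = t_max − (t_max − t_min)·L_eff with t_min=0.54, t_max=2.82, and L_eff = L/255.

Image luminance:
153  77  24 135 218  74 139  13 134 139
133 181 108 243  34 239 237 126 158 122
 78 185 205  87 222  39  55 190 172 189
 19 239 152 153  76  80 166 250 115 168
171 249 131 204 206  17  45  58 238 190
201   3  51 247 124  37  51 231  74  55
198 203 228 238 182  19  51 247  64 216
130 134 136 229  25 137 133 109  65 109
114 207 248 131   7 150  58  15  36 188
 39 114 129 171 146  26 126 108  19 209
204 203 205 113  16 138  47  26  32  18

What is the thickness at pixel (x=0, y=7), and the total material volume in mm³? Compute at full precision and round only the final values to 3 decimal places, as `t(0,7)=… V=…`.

span = t_max - t_min = 2.82 - 0.54 = 2.280
L(0,7) = 130, L_eff = 130/255 = 0.509804
t(0,7) = 2.82 - 2.280·0.509804 = 1.658
Σt over all 11·10 pixels = 389261/2125 ≈ 183.1816471
V = pitch²·Σt = 0.77²·389261/2125 = 108.608

t(0,7)=1.658 V=108.608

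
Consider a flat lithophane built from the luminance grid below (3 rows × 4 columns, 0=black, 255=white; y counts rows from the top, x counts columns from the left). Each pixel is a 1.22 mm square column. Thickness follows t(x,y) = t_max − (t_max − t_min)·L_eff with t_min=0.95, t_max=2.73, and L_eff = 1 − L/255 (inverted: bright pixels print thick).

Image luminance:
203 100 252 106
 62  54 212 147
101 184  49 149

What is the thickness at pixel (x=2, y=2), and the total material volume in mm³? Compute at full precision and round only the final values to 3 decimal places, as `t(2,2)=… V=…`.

span = t_max - t_min = 2.73 - 0.95 = 1.780
L(2,2) = 49, L_eff = 1 - 49/255 = 0.807843 (inverted)
t(2,2) = 2.73 - 1.780·0.807843 = 1.292
Σt over all 3·4 pixels = 289441/12750 ≈ 22.7012549
V = pitch²·Σt = 1.22²·289441/12750 = 33.789

t(2,2)=1.292 V=33.789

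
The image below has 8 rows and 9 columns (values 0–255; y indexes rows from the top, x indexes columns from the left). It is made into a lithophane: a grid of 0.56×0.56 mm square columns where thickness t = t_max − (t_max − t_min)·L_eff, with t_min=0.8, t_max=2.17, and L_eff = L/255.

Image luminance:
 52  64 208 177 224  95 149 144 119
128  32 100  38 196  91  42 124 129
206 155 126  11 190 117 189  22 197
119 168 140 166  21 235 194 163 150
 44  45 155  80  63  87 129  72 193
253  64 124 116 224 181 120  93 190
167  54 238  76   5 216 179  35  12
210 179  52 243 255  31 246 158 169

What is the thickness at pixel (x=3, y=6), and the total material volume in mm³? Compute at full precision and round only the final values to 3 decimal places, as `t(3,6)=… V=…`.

t(3,6)=1.762 V=33.094

span = t_max - t_min = 2.17 - 0.8 = 1.370
L(3,6) = 76, L_eff = 76/255 = 0.298039
t(3,6) = 2.17 - 1.370·0.298039 = 1.762
Σt over all 8·9 pixels = 2690977/25500 ≈ 105.5285098
V = pitch²·Σt = 0.56²·2690977/25500 = 33.094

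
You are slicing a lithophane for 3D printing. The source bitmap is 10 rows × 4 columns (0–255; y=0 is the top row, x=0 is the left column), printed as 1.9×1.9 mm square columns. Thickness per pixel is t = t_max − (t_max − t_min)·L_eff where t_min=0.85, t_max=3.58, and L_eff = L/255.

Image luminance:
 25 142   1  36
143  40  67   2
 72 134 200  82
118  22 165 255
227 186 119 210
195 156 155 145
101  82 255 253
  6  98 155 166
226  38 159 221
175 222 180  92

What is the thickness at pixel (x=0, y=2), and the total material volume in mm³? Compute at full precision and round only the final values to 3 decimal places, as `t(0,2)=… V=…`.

t(0,2)=2.809 V=311.111

span = t_max - t_min = 3.58 - 0.85 = 2.730
L(0,2) = 72, L_eff = 72/255 = 0.282353
t(0,2) = 3.58 - 2.730·0.282353 = 2.809
Σt over all 10·4 pixels = 366267/4250 ≈ 86.1804706
V = pitch²·Σt = 1.9²·366267/4250 = 311.111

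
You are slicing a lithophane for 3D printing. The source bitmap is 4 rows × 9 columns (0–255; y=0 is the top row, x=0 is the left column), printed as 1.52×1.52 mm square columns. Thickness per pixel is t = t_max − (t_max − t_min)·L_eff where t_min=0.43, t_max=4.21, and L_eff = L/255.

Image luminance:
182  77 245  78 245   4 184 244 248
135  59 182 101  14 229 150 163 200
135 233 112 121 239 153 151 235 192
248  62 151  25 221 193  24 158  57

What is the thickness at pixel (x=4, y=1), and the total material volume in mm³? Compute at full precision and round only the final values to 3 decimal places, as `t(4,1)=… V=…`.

span = t_max - t_min = 4.21 - 0.43 = 3.780
L(4,1) = 14, L_eff = 14/255 = 0.054902
t(4,1) = 4.21 - 3.780·0.054902 = 4.002
Σt over all 4·9 pixels = 30078/425 ≈ 70.7717647
V = pitch²·Σt = 1.52²·30078/425 = 163.511

t(4,1)=4.002 V=163.511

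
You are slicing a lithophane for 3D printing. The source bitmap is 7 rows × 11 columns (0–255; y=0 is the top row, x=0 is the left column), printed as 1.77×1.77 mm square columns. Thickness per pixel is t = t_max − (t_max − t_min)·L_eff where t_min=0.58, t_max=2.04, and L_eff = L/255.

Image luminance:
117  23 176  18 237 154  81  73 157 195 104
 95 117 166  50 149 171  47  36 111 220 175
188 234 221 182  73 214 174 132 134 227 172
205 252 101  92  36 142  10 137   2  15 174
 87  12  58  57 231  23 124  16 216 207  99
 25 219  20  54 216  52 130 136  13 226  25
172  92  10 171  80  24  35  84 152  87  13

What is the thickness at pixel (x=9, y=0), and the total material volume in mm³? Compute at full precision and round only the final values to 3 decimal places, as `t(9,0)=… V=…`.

span = t_max - t_min = 2.04 - 0.58 = 1.460
L(9,0) = 195, L_eff = 195/255 = 0.764706
t(9,0) = 2.04 - 1.460·0.764706 = 0.924
Σt over all 7·11 pixels = 89937/850 ≈ 105.8082353
V = pitch²·Σt = 1.77²·89937/850 = 331.487

t(9,0)=0.924 V=331.487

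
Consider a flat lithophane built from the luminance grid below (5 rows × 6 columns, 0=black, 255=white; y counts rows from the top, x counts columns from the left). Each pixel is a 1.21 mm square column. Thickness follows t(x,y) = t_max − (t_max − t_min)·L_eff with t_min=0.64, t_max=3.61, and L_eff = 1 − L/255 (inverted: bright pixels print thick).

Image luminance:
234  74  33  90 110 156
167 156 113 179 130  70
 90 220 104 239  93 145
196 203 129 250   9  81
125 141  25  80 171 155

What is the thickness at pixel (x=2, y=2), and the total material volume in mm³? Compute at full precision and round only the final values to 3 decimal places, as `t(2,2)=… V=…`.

t(2,2)=1.851 V=95.775

span = t_max - t_min = 3.61 - 0.64 = 2.970
L(2,2) = 104, L_eff = 1 - 104/255 = 0.592157 (inverted)
t(2,2) = 3.61 - 2.970·0.592157 = 1.851
Σt over all 5·6 pixels = 139008/2125 ≈ 65.4155294
V = pitch²·Σt = 1.21²·139008/2125 = 95.775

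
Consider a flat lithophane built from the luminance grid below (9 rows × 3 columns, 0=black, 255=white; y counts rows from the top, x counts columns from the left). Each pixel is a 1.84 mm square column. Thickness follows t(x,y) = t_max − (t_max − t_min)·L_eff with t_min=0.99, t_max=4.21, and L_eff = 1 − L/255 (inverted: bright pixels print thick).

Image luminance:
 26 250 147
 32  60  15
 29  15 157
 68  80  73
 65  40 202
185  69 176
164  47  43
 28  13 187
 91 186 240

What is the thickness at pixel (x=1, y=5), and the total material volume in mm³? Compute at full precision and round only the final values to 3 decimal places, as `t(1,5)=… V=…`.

t(1,5)=1.861 V=205.413

span = t_max - t_min = 4.21 - 0.99 = 3.220
L(1,5) = 69, L_eff = 1 - 69/255 = 0.729412 (inverted)
t(1,5) = 4.21 - 3.220·0.729412 = 1.861
Σt over all 9·3 pixels = 515717/8500 ≈ 60.6725882
V = pitch²·Σt = 1.84²·515717/8500 = 205.413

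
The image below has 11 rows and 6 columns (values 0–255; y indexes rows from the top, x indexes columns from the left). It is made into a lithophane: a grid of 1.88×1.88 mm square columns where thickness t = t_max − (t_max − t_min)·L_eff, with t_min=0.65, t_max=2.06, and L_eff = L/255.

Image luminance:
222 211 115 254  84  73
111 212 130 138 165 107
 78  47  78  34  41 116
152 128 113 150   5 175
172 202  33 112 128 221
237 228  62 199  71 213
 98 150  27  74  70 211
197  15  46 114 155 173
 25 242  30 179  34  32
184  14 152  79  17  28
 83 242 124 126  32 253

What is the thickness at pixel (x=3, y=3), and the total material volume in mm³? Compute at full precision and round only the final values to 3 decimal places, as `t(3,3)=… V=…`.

span = t_max - t_min = 2.06 - 0.65 = 1.410
L(3,3) = 150, L_eff = 150/255 = 0.588235
t(3,3) = 2.06 - 1.410·0.588235 = 1.231
Σt over all 11·6 pixels = 778579/8500 ≈ 91.5975294
V = pitch²·Σt = 1.88²·778579/8500 = 323.742

t(3,3)=1.231 V=323.742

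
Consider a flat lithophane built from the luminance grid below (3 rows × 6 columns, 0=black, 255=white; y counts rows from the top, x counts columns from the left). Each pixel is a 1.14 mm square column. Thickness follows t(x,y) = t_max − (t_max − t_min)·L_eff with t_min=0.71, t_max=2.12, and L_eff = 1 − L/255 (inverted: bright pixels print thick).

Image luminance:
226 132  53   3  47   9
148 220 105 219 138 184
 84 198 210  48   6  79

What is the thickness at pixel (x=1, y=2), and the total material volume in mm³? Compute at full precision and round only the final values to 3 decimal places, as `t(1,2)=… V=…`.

span = t_max - t_min = 2.12 - 0.71 = 1.410
L(1,2) = 198, L_eff = 1 - 198/255 = 0.223529 (inverted)
t(1,2) = 2.12 - 1.410·0.223529 = 1.805
Σt over all 3·6 pixels = 207753/8500 ≈ 24.4415294
V = pitch²·Σt = 1.14²·207753/8500 = 31.764

t(1,2)=1.805 V=31.764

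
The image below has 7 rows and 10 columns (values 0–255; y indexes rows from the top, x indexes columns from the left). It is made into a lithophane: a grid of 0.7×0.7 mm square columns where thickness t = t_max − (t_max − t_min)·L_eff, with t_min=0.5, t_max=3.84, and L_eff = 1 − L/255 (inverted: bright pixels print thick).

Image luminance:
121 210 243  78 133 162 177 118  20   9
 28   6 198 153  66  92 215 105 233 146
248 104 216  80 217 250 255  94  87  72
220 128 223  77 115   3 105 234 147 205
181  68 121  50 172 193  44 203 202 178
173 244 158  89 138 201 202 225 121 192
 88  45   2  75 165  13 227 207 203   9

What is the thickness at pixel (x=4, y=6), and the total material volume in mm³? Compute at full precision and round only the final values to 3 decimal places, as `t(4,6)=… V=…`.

t(4,6)=2.661 V=79.931

span = t_max - t_min = 3.84 - 0.5 = 3.340
L(4,6) = 165, L_eff = 1 - 165/255 = 0.352941 (inverted)
t(4,6) = 3.84 - 3.340·0.352941 = 2.661
Σt over all 7·10 pixels = 1039922/6375 ≈ 163.1250196
V = pitch²·Σt = 0.7²·1039922/6375 = 79.931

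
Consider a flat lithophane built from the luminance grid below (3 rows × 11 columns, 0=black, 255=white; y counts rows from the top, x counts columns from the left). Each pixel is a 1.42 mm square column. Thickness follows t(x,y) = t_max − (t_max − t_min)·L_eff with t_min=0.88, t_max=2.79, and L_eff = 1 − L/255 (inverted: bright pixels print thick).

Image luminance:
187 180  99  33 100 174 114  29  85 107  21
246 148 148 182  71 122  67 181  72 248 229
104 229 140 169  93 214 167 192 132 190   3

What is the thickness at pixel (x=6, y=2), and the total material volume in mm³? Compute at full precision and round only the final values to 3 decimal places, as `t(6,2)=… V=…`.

t(6,2)=2.131 V=126.158

span = t_max - t_min = 2.79 - 0.88 = 1.910
L(6,2) = 167, L_eff = 1 - 167/255 = 0.345098 (inverted)
t(6,2) = 2.79 - 1.910·0.345098 = 2.131
Σt over all 3·11 pixels = 132953/2125 ≈ 62.5661176
V = pitch²·Σt = 1.42²·132953/2125 = 126.158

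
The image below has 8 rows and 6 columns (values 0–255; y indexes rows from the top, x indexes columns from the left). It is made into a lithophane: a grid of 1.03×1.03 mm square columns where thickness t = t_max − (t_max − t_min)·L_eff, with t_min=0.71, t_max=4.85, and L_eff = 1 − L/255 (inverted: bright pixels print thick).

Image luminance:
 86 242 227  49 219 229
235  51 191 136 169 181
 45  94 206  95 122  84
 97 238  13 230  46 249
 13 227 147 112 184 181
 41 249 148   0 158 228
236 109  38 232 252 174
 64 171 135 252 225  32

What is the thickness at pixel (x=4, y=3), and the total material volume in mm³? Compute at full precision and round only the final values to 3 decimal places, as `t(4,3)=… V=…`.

t(4,3)=1.457 V=159.169

span = t_max - t_min = 4.85 - 0.71 = 4.140
L(4,3) = 46, L_eff = 1 - 46/255 = 0.819608 (inverted)
t(4,3) = 4.85 - 4.140·0.819608 = 1.457
Σt over all 8·6 pixels = 318819/2125 ≈ 150.0324706
V = pitch²·Σt = 1.03²·318819/2125 = 159.169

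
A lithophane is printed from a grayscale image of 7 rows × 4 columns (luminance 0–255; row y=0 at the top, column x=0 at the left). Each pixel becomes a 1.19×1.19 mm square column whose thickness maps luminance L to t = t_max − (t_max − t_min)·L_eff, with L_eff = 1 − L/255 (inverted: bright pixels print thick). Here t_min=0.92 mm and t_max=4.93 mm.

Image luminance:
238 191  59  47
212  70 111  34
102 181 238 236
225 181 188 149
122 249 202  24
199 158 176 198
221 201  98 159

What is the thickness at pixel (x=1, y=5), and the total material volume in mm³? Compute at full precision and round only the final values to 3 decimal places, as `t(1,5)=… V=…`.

t(1,5)=3.405 V=135.998

span = t_max - t_min = 4.93 - 0.92 = 4.010
L(1,5) = 158, L_eff = 1 - 158/255 = 0.380392 (inverted)
t(1,5) = 4.93 - 4.010·0.380392 = 3.405
Σt over all 7·4 pixels = 2448949/25500 ≈ 96.0372157
V = pitch²·Σt = 1.19²·2448949/25500 = 135.998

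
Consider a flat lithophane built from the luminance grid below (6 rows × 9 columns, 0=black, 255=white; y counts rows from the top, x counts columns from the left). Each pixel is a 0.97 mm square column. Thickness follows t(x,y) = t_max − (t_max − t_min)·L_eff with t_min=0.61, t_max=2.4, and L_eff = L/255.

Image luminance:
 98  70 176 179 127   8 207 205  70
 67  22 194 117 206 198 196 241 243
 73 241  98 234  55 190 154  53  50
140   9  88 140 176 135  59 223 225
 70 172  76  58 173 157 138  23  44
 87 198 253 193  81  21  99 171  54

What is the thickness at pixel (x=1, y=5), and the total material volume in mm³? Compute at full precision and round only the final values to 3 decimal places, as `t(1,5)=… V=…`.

span = t_max - t_min = 2.4 - 0.61 = 1.790
L(1,5) = 198, L_eff = 198/255 = 0.776471
t(1,5) = 2.4 - 1.790·0.776471 = 1.010
Σt over all 6·9 pixels = 136369/1700 ≈ 80.2170588
V = pitch²·Σt = 0.97²·136369/1700 = 75.476

t(1,5)=1.010 V=75.476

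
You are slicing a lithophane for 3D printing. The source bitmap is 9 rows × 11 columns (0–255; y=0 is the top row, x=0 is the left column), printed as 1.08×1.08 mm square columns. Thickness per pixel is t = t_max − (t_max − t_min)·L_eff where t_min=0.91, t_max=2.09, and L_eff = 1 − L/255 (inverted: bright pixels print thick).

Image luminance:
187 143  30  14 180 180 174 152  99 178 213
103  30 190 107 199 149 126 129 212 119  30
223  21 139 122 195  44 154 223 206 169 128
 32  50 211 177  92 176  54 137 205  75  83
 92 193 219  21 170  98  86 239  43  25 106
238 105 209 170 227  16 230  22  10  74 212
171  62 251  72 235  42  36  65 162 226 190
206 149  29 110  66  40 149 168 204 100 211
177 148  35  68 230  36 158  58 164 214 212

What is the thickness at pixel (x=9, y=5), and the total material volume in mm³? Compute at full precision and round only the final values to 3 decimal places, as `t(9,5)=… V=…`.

t(9,5)=1.252 V=175.836

span = t_max - t_min = 2.09 - 0.91 = 1.180
L(9,5) = 74, L_eff = 1 - 74/255 = 0.709804 (inverted)
t(9,5) = 2.09 - 1.180·0.709804 = 1.252
Σt over all 9·11 pixels = 3844157/25500 ≈ 150.7512549
V = pitch²·Σt = 1.08²·3844157/25500 = 175.836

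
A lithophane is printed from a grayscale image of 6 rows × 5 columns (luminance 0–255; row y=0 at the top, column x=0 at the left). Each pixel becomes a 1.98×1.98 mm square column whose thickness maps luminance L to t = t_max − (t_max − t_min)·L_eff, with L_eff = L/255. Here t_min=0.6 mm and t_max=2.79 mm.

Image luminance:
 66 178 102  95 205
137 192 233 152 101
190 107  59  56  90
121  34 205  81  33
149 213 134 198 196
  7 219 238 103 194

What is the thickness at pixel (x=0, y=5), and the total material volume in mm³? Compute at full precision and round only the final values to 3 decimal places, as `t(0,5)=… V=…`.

span = t_max - t_min = 2.79 - 0.6 = 2.190
L(0,5) = 7, L_eff = 7/255 = 0.027451
t(0,5) = 2.79 - 2.190·0.027451 = 2.730
Σt over all 6·5 pixels = 206513/4250 ≈ 48.5912941
V = pitch²·Σt = 1.98²·206513/4250 = 190.497

t(0,5)=2.730 V=190.497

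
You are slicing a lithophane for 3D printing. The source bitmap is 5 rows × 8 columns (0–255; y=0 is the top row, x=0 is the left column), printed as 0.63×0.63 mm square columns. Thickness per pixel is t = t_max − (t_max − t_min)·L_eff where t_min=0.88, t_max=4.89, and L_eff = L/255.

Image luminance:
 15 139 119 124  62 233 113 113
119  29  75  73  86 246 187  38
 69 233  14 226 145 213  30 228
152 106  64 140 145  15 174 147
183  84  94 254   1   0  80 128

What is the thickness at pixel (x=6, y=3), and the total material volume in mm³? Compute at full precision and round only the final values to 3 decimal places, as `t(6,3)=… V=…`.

span = t_max - t_min = 4.89 - 0.88 = 4.010
L(6,3) = 174, L_eff = 174/255 = 0.682353
t(6,3) = 4.89 - 4.010·0.682353 = 2.154
Σt over all 5·8 pixels = 776176/6375 ≈ 121.7530980
V = pitch²·Σt = 0.63²·776176/6375 = 48.324

t(6,3)=2.154 V=48.324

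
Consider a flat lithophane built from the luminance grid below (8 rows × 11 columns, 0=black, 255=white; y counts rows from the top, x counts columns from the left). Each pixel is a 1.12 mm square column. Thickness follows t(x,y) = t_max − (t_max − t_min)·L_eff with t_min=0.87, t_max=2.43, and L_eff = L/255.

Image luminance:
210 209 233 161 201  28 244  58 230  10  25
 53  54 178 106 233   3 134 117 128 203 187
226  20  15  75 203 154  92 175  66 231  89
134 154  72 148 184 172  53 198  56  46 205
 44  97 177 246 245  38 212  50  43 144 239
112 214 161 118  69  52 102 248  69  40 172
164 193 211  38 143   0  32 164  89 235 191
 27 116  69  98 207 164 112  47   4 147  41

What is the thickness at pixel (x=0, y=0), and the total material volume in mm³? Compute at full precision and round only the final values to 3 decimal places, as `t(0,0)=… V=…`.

span = t_max - t_min = 2.43 - 0.87 = 1.560
L(0,0) = 210, L_eff = 210/255 = 0.823529
t(0,0) = 2.43 - 1.560·0.823529 = 1.145
Σt over all 8·11 pixels = 309369/2125 ≈ 145.5854118
V = pitch²·Σt = 1.12²·309369/2125 = 182.622

t(0,0)=1.145 V=182.622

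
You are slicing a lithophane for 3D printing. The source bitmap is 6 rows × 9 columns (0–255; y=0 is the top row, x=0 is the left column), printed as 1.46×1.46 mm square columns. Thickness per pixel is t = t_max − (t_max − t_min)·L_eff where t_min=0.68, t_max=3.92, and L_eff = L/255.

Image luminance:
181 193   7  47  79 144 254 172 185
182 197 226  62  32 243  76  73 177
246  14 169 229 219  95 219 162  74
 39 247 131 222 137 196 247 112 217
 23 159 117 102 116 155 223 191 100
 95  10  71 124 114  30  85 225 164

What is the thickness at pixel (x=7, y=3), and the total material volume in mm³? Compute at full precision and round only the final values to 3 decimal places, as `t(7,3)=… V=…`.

span = t_max - t_min = 3.92 - 0.68 = 3.240
L(7,3) = 112, L_eff = 112/255 = 0.439216
t(7,3) = 3.92 - 3.240·0.439216 = 2.497
Σt over all 6·9 pixels = 244377/2125 ≈ 115.0009412
V = pitch²·Σt = 1.46²·244377/2125 = 245.136

t(7,3)=2.497 V=245.136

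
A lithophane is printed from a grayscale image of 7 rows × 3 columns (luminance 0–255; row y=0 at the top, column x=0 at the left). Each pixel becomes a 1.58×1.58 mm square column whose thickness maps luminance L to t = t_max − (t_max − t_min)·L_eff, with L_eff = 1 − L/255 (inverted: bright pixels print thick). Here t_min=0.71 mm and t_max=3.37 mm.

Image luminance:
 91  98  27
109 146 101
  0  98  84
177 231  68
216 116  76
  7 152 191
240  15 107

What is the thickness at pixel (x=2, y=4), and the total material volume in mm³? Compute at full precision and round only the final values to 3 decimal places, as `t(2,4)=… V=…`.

t(2,4)=1.503 V=98.417

span = t_max - t_min = 3.37 - 0.71 = 2.660
L(2,4) = 76, L_eff = 1 - 76/255 = 0.701961 (inverted)
t(2,4) = 3.37 - 2.660·0.701961 = 1.503
Σt over all 7·3 pixels = 201061/5100 ≈ 39.4237255
V = pitch²·Σt = 1.58²·201061/5100 = 98.417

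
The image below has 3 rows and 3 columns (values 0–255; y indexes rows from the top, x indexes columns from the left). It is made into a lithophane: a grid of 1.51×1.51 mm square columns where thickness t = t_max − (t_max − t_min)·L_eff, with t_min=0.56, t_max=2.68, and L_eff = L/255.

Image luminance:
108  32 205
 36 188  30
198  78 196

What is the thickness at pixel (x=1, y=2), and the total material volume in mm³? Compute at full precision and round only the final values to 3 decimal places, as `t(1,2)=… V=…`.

t(1,2)=2.032 V=34.694

span = t_max - t_min = 2.68 - 0.56 = 2.120
L(1,2) = 78, L_eff = 78/255 = 0.305882
t(1,2) = 2.68 - 2.120·0.305882 = 2.032
Σt over all 3·3 pixels = 15.216
V = pitch²·Σt = 1.51²·15.216 = 34.694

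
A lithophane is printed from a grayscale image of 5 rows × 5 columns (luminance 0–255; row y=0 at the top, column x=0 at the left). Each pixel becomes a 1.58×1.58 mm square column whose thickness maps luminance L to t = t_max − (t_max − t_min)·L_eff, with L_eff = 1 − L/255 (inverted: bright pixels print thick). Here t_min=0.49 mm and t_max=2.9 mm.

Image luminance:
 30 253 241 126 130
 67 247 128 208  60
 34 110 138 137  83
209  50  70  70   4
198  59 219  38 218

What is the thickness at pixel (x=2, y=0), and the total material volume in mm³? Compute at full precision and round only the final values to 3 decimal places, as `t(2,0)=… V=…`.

t(2,0)=2.768 V=104.358

span = t_max - t_min = 2.9 - 0.49 = 2.410
L(2,0) = 241, L_eff = 1 - 241/255 = 0.054902 (inverted)
t(2,0) = 2.9 - 2.410·0.054902 = 2.768
Σt over all 5·5 pixels = 532991/12750 ≈ 41.8032157
V = pitch²·Σt = 1.58²·532991/12750 = 104.358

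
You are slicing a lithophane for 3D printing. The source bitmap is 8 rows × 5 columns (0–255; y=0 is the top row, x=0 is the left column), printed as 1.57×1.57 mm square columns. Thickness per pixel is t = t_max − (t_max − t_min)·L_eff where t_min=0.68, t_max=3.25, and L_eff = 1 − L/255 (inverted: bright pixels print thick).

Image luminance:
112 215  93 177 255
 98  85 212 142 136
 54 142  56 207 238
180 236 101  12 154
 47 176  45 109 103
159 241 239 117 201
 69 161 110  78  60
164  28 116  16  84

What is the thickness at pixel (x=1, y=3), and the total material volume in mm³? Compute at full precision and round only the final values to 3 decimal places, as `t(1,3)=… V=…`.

t(1,3)=3.059 V=196.921

span = t_max - t_min = 3.25 - 0.68 = 2.570
L(1,3) = 236, L_eff = 1 - 236/255 = 0.074510 (inverted)
t(1,3) = 3.25 - 2.570·0.074510 = 3.059
Σt over all 8·5 pixels = 509299/6375 ≈ 79.8900392
V = pitch²·Σt = 1.57²·509299/6375 = 196.921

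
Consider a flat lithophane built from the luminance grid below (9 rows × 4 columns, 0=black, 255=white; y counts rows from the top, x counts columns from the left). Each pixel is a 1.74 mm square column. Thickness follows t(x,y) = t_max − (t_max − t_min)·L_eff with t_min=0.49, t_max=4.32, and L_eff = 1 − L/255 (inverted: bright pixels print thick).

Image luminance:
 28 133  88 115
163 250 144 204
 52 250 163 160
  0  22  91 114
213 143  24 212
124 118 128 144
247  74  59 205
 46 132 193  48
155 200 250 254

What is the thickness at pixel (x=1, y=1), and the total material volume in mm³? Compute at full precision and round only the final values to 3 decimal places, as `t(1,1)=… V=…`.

span = t_max - t_min = 4.32 - 0.49 = 3.830
L(1,1) = 250, L_eff = 1 - 250/255 = 0.019608 (inverted)
t(1,1) = 4.32 - 3.830·0.019608 = 4.245
Σt over all 9·4 pixels = 1172069/12750 ≈ 91.9269804
V = pitch²·Σt = 1.74²·1172069/12750 = 278.318

t(1,1)=4.245 V=278.318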